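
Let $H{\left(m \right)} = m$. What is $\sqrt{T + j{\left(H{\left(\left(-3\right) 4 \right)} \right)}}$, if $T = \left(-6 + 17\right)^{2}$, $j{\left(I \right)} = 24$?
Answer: $\sqrt{145} \approx 12.042$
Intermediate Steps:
$T = 121$ ($T = 11^{2} = 121$)
$\sqrt{T + j{\left(H{\left(\left(-3\right) 4 \right)} \right)}} = \sqrt{121 + 24} = \sqrt{145}$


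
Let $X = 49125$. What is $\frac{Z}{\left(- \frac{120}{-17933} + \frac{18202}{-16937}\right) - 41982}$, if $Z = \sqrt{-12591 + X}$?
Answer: $- \frac{303731221 \sqrt{36534}}{12751568504048} \approx -0.0045528$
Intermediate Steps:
$Z = \sqrt{36534}$ ($Z = \sqrt{-12591 + 49125} = \sqrt{36534} \approx 191.14$)
$\frac{Z}{\left(- \frac{120}{-17933} + \frac{18202}{-16937}\right) - 41982} = \frac{\sqrt{36534}}{\left(- \frac{120}{-17933} + \frac{18202}{-16937}\right) - 41982} = \frac{\sqrt{36534}}{\left(\left(-120\right) \left(- \frac{1}{17933}\right) + 18202 \left(- \frac{1}{16937}\right)\right) - 41982} = \frac{\sqrt{36534}}{\left(\frac{120}{17933} - \frac{18202}{16937}\right) - 41982} = \frac{\sqrt{36534}}{- \frac{324384026}{303731221} - 41982} = \frac{\sqrt{36534}}{- \frac{12751568504048}{303731221}} = \sqrt{36534} \left(- \frac{303731221}{12751568504048}\right) = - \frac{303731221 \sqrt{36534}}{12751568504048}$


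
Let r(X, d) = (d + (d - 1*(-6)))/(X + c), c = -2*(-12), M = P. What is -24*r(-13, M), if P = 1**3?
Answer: -192/11 ≈ -17.455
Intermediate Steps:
P = 1
M = 1
c = 24
r(X, d) = (6 + 2*d)/(24 + X) (r(X, d) = (d + (d - 1*(-6)))/(X + 24) = (d + (d + 6))/(24 + X) = (d + (6 + d))/(24 + X) = (6 + 2*d)/(24 + X))
-24*r(-13, M) = -48*(3 + 1)/(24 - 13) = -48*4/11 = -24*8/11 = -192/11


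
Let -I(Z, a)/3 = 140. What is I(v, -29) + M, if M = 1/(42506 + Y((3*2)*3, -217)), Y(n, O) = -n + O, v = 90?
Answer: -17753819/42271 ≈ -420.00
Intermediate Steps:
I(Z, a) = -420 (I(Z, a) = -3*140 = -420)
Y(n, O) = O - n
M = 1/42271 (M = 1/(42506 + (-217 - 3*2*3)) = 1/(42506 + (-217 - 6*3)) = 1/(42506 + (-217 - 1*18)) = 1/(42506 + (-217 - 18)) = 1/(42506 - 235) = 1/42271 ≈ 2.3657e-5)
I(v, -29) + M = -420 + 1/42271 = -17753819/42271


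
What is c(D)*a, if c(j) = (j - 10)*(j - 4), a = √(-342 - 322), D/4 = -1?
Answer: 224*I*√166 ≈ 2886.0*I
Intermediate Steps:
D = -4 (D = 4*(-1) = -4)
a = 2*I*√166 (a = √(-664) = 2*I*√166 ≈ 25.768*I)
c(j) = (-10 + j)*(-4 + j)
c(D)*a = (40 + (-4)² - 14*(-4))*(2*I*√166) = (40 + 16 + 56)*(2*I*√166) = 112*(2*I*√166) = 224*I*√166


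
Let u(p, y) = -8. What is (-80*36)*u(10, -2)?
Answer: 23040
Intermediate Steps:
(-80*36)*u(10, -2) = -80*36*(-8) = -2880*(-8) = 23040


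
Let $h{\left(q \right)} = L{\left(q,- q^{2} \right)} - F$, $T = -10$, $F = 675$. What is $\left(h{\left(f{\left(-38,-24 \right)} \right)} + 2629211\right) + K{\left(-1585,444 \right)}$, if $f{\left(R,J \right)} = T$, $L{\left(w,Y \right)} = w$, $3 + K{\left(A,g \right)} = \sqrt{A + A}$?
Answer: $2628523 + i \sqrt{3170} \approx 2.6285 \cdot 10^{6} + 56.303 i$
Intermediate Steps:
$K{\left(A,g \right)} = -3 + \sqrt{2} \sqrt{A}$ ($K{\left(A,g \right)} = -3 + \sqrt{A + A} = -3 + \sqrt{2 A} = -3 + \sqrt{2} \sqrt{A}$)
$f{\left(R,J \right)} = -10$
$h{\left(q \right)} = -675 + q$ ($h{\left(q \right)} = q - 675 = -675 + q$)
$\left(h{\left(f{\left(-38,-24 \right)} \right)} + 2629211\right) + K{\left(-1585,444 \right)} = \left(\left(-675 - 10\right) + 2629211\right) - \left(3 - \sqrt{2} \sqrt{-1585}\right) = \left(-685 + 2629211\right) - \left(3 - \sqrt{2} i \sqrt{1585}\right) = 2628526 - \left(3 - i \sqrt{3170}\right) = 2628523 + i \sqrt{3170}$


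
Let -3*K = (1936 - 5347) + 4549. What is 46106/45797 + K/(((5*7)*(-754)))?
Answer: 1851164503/1812874245 ≈ 1.0211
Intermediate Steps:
K = -1138/3 (K = -((1936 - 5347) + 4549)/3 = -(-3411 + 4549)/3 = -1/3*1138 = -1138/3 ≈ -379.33)
46106/45797 + K/(((5*7)*(-754))) = 46106/45797 - 1138/(3*((5*7)*(-754))) = 46106*(1/45797) - 1138/(3*(35*(-754))) = 46106/45797 - 1138/3/(-26390) = 46106/45797 - 1138/3*(-1/26390) = 46106/45797 + 569/39585 = 1851164503/1812874245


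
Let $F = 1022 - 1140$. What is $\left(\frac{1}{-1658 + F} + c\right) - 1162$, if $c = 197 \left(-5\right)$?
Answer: $- \frac{3813073}{1776} \approx -2147.0$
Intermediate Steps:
$F = -118$
$c = -985$
$\left(\frac{1}{-1658 + F} + c\right) - 1162 = \left(\frac{1}{-1658 - 118} - 985\right) - 1162 = \left(\frac{1}{-1776} - 985\right) - 1162 = \left(- \frac{1}{1776} - 985\right) - 1162 = - \frac{1749361}{1776} - 1162 = - \frac{3813073}{1776}$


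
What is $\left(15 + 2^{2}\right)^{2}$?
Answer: $361$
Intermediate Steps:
$\left(15 + 2^{2}\right)^{2} = \left(15 + 4\right)^{2} = 19^{2} = 361$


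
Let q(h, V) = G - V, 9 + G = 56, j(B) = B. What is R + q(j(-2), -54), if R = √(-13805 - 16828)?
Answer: 101 + I*√30633 ≈ 101.0 + 175.02*I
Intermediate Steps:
R = I*√30633 (R = √(-30633) = I*√30633 ≈ 175.02*I)
G = 47 (G = -9 + 56 = 47)
q(h, V) = 47 - V
R + q(j(-2), -54) = I*√30633 + (47 - 1*(-54)) = I*√30633 + (47 + 54) = I*√30633 + 101 = 101 + I*√30633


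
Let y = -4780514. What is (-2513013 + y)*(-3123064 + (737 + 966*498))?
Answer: 19264093830493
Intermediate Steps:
(-2513013 + y)*(-3123064 + (737 + 966*498)) = (-2513013 - 4780514)*(-3123064 + (737 + 966*498)) = -7293527*(-3123064 + (737 + 481068)) = -7293527*(-3123064 + 481805) = -7293527*(-2641259) = 19264093830493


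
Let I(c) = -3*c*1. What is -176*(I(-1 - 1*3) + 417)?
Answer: -75504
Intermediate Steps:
I(c) = -3*c
-176*(I(-1 - 1*3) + 417) = -176*(-3*(-1 - 1*3) + 417) = -176*(-3*(-1 - 3) + 417) = -176*(-3*(-4) + 417) = -176*(12 + 417) = -176*429 = -75504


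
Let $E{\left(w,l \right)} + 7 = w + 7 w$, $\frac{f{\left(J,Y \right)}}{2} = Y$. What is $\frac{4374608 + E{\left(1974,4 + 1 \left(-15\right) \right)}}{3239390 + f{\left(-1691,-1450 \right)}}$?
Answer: $\frac{4390393}{3236490} \approx 1.3565$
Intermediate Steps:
$f{\left(J,Y \right)} = 2 Y$
$E{\left(w,l \right)} = -7 + 8 w$ ($E{\left(w,l \right)} = -7 + \left(w + 7 w\right) = -7 + 8 w$)
$\frac{4374608 + E{\left(1974,4 + 1 \left(-15\right) \right)}}{3239390 + f{\left(-1691,-1450 \right)}} = \frac{4374608 + \left(-7 + 8 \cdot 1974\right)}{3239390 + 2 \left(-1450\right)} = \frac{4374608 + \left(-7 + 15792\right)}{3239390 - 2900} = \frac{4374608 + 15785}{3236490} = 4390393 \cdot \frac{1}{3236490} = \frac{4390393}{3236490}$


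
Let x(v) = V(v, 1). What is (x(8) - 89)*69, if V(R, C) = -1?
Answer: -6210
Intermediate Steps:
x(v) = -1
(x(8) - 89)*69 = (-1 - 89)*69 = -90*69 = -6210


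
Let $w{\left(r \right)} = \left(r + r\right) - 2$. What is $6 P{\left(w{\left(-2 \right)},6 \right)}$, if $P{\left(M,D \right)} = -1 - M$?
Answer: $30$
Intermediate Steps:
$w{\left(r \right)} = -2 + 2 r$ ($w{\left(r \right)} = 2 r - 2 = -2 + 2 r$)
$6 P{\left(w{\left(-2 \right)},6 \right)} = 6 \left(-1 - \left(-2 + 2 \left(-2\right)\right)\right) = 6 \left(-1 - \left(-2 - 4\right)\right) = 6 \left(-1 - -6\right) = 6 \left(-1 + 6\right) = 6 \cdot 5 = 30$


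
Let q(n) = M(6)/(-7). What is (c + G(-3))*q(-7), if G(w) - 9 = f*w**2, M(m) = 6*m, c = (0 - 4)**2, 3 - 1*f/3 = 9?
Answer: 4932/7 ≈ 704.57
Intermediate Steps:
f = -18 (f = 9 - 3*9 = 9 - 27 = -18)
c = 16 (c = (-4)**2 = 16)
G(w) = 9 - 18*w**2
q(n) = -36/7 (q(n) = (6*6)/(-7) = 36*(-1/7) = -36/7)
(c + G(-3))*q(-7) = (16 + (9 - 18*(-3)**2))*(-36/7) = (16 + (9 - 18*9))*(-36/7) = (16 + (9 - 162))*(-36/7) = (16 - 153)*(-36/7) = -137*(-36/7) = 4932/7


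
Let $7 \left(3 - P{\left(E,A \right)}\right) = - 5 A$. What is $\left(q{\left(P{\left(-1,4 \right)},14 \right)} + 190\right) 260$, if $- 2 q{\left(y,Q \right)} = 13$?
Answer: $47710$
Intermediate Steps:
$P{\left(E,A \right)} = 3 + \frac{5 A}{7}$ ($P{\left(E,A \right)} = 3 - \frac{\left(-5\right) A}{7} = 3 + \frac{5 A}{7}$)
$q{\left(y,Q \right)} = - \frac{13}{2}$ ($q{\left(y,Q \right)} = \left(- \frac{1}{2}\right) 13 = - \frac{13}{2}$)
$\left(q{\left(P{\left(-1,4 \right)},14 \right)} + 190\right) 260 = \left(- \frac{13}{2} + 190\right) 260 = \frac{367}{2} \cdot 260 = 47710$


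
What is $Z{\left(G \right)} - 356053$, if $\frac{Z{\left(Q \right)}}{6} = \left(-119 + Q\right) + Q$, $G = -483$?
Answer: $-362563$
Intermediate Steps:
$Z{\left(Q \right)} = -714 + 12 Q$ ($Z{\left(Q \right)} = 6 \left(\left(-119 + Q\right) + Q\right) = 6 \left(-119 + 2 Q\right) = -714 + 12 Q$)
$Z{\left(G \right)} - 356053 = \left(-714 + 12 \left(-483\right)\right) - 356053 = \left(-714 - 5796\right) - 356053 = -6510 - 356053 = -362563$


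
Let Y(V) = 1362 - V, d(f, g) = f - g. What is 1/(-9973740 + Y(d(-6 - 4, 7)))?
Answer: -1/9972361 ≈ -1.0028e-7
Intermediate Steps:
1/(-9973740 + Y(d(-6 - 4, 7))) = 1/(-9973740 + (1362 - ((-6 - 4) - 1*7))) = 1/(-9973740 + (1362 - (-10 - 7))) = 1/(-9973740 + (1362 - 1*(-17))) = 1/(-9973740 + (1362 + 17)) = 1/(-9973740 + 1379) = 1/(-9972361) = -1/9972361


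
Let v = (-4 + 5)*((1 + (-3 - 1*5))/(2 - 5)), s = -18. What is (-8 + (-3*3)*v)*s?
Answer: 522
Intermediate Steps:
v = 7/3 (v = 1*((1 + (-3 - 5))/(-3)) = 1*((1 - 8)*(-⅓)) = 1*(-7*(-⅓)) = 1*(7/3) = 7/3 ≈ 2.3333)
(-8 + (-3*3)*v)*s = (-8 - 3*3*(7/3))*(-18) = (-8 - 9*7/3)*(-18) = (-8 - 21)*(-18) = -29*(-18) = 522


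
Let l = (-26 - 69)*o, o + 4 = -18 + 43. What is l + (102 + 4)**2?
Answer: 9241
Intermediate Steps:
o = 21 (o = -4 + (-18 + 43) = -4 + 25 = 21)
l = -1995 (l = (-26 - 69)*21 = -95*21 = -1995)
l + (102 + 4)**2 = -1995 + (102 + 4)**2 = -1995 + 106**2 = -1995 + 11236 = 9241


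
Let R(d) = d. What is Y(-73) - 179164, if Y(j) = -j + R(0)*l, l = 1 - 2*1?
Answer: -179091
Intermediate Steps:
l = -1 (l = 1 - 2 = -1)
Y(j) = -j (Y(j) = -j + 0*(-1) = -j + 0 = -j)
Y(-73) - 179164 = -1*(-73) - 179164 = 73 - 179164 = -179091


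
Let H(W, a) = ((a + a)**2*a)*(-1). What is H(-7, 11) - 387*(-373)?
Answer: 139027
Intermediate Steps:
H(W, a) = -4*a**3 (H(W, a) = ((2*a)**2*a)*(-1) = ((4*a**2)*a)*(-1) = (4*a**3)*(-1) = -4*a**3)
H(-7, 11) - 387*(-373) = -4*11**3 - 387*(-373) = -4*1331 + 144351 = -5324 + 144351 = 139027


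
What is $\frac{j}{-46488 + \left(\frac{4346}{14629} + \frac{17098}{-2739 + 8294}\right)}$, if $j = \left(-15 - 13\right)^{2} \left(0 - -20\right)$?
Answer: $- \frac{159277626200}{472191372461} \approx -0.33732$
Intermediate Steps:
$j = 15680$ ($j = \left(-28\right)^{2} \left(0 + 20\right) = 784 \cdot 20 = 15680$)
$\frac{j}{-46488 + \left(\frac{4346}{14629} + \frac{17098}{-2739 + 8294}\right)} = \frac{15680}{-46488 + \left(\frac{4346}{14629} + \frac{17098}{-2739 + 8294}\right)} = \frac{15680}{-46488 + \left(4346 \cdot \frac{1}{14629} + \frac{17098}{5555}\right)} = \frac{15680}{-46488 + \left(\frac{4346}{14629} + 17098 \cdot \frac{1}{5555}\right)} = \frac{15680}{-46488 + \left(\frac{4346}{14629} + \frac{17098}{5555}\right)} = \frac{15680}{-46488 + \frac{274268672}{81264095}} = \frac{15680}{- \frac{3777530979688}{81264095}} = 15680 \left(- \frac{81264095}{3777530979688}\right) = - \frac{159277626200}{472191372461}$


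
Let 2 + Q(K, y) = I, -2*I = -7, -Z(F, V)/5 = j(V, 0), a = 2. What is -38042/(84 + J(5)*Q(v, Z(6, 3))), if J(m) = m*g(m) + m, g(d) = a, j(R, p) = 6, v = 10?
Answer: -76084/213 ≈ -357.20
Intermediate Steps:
Z(F, V) = -30 (Z(F, V) = -5*6 = -30)
g(d) = 2
I = 7/2 (I = -½*(-7) = 7/2 ≈ 3.5000)
Q(K, y) = 3/2 (Q(K, y) = -2 + 7/2 = 3/2)
J(m) = 3*m (J(m) = m*2 + m = 2*m + m = 3*m)
-38042/(84 + J(5)*Q(v, Z(6, 3))) = -38042/(84 + (3*5)*(3/2)) = -38042/(84 + 15*(3/2)) = -38042/(84 + 45/2) = -38042/213/2 = -38042*2/213 = -76084/213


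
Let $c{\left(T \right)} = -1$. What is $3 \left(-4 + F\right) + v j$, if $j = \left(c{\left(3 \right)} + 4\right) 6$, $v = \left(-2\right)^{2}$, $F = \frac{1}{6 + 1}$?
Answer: $\frac{423}{7} \approx 60.429$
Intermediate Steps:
$F = \frac{1}{7} \approx 0.14286$
$v = 4$
$j = 18$ ($j = \left(-1 + 4\right) 6 = 3 \cdot 6 = 18$)
$3 \left(-4 + F\right) + v j = 3 \left(-4 + \frac{1}{7}\right) + 4 \cdot 18 = 3 \left(- \frac{27}{7}\right) + 72 = - \frac{81}{7} + 72 = \frac{423}{7}$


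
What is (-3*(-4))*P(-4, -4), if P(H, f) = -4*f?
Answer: 192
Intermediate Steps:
(-3*(-4))*P(-4, -4) = (-3*(-4))*(-4*(-4)) = 12*16 = 192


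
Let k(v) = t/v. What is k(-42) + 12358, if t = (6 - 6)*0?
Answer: 12358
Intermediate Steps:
t = 0 (t = 0*0 = 0)
k(v) = 0 (k(v) = 0/v = 0)
k(-42) + 12358 = 0 + 12358 = 12358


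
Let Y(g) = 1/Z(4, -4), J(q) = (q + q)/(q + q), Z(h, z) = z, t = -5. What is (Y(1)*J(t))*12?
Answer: -3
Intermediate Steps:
J(q) = 1 (J(q) = (2*q)/((2*q)) = (2*q)*(1/(2*q)) = 1)
Y(g) = -¼ (Y(g) = 1/(-4) = -¼)
(Y(1)*J(t))*12 = -¼*1*12 = -¼*12 = -3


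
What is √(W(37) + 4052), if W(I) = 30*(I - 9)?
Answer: 2*√1223 ≈ 69.943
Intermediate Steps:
W(I) = -270 + 30*I (W(I) = 30*(-9 + I) = -270 + 30*I)
√(W(37) + 4052) = √((-270 + 30*37) + 4052) = √((-270 + 1110) + 4052) = √(840 + 4052) = √4892 = 2*√1223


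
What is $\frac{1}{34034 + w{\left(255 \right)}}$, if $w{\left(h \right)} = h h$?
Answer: $\frac{1}{99059} \approx 1.0095 \cdot 10^{-5}$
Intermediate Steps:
$w{\left(h \right)} = h^{2}$
$\frac{1}{34034 + w{\left(255 \right)}} = \frac{1}{34034 + 255^{2}} = \frac{1}{34034 + 65025} = \frac{1}{99059}$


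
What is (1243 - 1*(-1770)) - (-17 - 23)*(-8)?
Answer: 2693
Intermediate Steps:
(1243 - 1*(-1770)) - (-17 - 23)*(-8) = (1243 + 1770) - (-40)*(-8) = 3013 - 1*320 = 3013 - 320 = 2693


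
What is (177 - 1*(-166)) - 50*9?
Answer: -107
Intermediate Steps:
(177 - 1*(-166)) - 50*9 = (177 + 166) - 1*450 = 343 - 450 = -107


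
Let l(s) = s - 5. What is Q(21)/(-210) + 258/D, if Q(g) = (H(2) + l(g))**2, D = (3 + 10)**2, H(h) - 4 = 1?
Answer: -969/1690 ≈ -0.57337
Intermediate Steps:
l(s) = -5 + s
H(h) = 5 (H(h) = 4 + 1 = 5)
D = 169 (D = 13**2 = 169)
Q(g) = g**2 (Q(g) = (5 + (-5 + g))**2 = g**2)
Q(21)/(-210) + 258/D = 21**2/(-210) + 258/169 = 441*(-1/210) + 258*(1/169) = -21/10 + 258/169 = -969/1690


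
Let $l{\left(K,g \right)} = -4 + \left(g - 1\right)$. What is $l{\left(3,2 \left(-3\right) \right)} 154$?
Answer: $-1694$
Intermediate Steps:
$l{\left(K,g \right)} = -5 + g$ ($l{\left(K,g \right)} = -4 + \left(-1 + g\right) = -5 + g$)
$l{\left(3,2 \left(-3\right) \right)} 154 = \left(-5 + 2 \left(-3\right)\right) 154 = \left(-5 - 6\right) 154 = \left(-11\right) 154 = -1694$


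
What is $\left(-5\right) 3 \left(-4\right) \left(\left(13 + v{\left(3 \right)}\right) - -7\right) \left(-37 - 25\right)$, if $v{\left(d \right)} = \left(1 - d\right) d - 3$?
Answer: $-40920$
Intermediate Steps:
$v{\left(d \right)} = -3 + d \left(1 - d\right)$ ($v{\left(d \right)} = d \left(1 - d\right) - 3 = -3 + d \left(1 - d\right)$)
$\left(-5\right) 3 \left(-4\right) \left(\left(13 + v{\left(3 \right)}\right) - -7\right) \left(-37 - 25\right) = \left(-5\right) 3 \left(-4\right) \left(\left(13 - 9\right) - -7\right) \left(-37 - 25\right) = \left(-15\right) \left(-4\right) \left(\left(13 - 9\right) + 7\right) \left(-62\right) = 60 \left(\left(13 - 9\right) + 7\right) \left(-62\right) = 60 \left(4 + 7\right) \left(-62\right) = 60 \cdot 11 \left(-62\right) = 60 \left(-682\right) = -40920$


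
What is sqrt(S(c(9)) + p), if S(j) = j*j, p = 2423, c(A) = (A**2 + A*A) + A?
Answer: 4*sqrt(1979) ≈ 177.94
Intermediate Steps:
c(A) = A + 2*A**2 (c(A) = (A**2 + A**2) + A = 2*A**2 + A = A + 2*A**2)
S(j) = j**2
sqrt(S(c(9)) + p) = sqrt((9*(1 + 2*9))**2 + 2423) = sqrt((9*(1 + 18))**2 + 2423) = sqrt((9*19)**2 + 2423) = sqrt(171**2 + 2423) = sqrt(29241 + 2423) = sqrt(31664) = 4*sqrt(1979)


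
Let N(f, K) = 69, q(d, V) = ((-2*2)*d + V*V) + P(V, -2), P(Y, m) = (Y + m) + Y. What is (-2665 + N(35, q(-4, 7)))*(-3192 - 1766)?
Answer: 12870968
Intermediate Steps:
P(Y, m) = m + 2*Y
q(d, V) = -2 + V**2 - 4*d + 2*V (q(d, V) = ((-2*2)*d + V*V) + (-2 + 2*V) = (-4*d + V**2) + (-2 + 2*V) = (V**2 - 4*d) + (-2 + 2*V) = -2 + V**2 - 4*d + 2*V)
(-2665 + N(35, q(-4, 7)))*(-3192 - 1766) = (-2665 + 69)*(-3192 - 1766) = -2596*(-4958) = 12870968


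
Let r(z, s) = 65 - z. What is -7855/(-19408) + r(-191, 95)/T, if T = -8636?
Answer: 15716833/41901872 ≈ 0.37509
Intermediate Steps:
-7855/(-19408) + r(-191, 95)/T = -7855/(-19408) + (65 - 1*(-191))/(-8636) = -7855*(-1/19408) + (65 + 191)*(-1/8636) = 7855/19408 + 256*(-1/8636) = 7855/19408 - 64/2159 = 15716833/41901872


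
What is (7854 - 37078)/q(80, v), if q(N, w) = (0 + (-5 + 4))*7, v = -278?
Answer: 29224/7 ≈ 4174.9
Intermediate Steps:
q(N, w) = -7 (q(N, w) = (0 - 1)*7 = -1*7 = -7)
(7854 - 37078)/q(80, v) = (7854 - 37078)/(-7) = -29224*(-⅐) = 29224/7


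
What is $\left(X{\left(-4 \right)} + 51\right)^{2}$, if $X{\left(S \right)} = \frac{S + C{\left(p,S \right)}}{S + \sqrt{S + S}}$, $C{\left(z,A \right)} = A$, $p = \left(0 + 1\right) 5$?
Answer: $\frac{3017 i + 5406 \sqrt{2}}{i + 2 \sqrt{2}} \approx 2737.9 + 98.681 i$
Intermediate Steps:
$p = 5$ ($p = 1 \cdot 5 = 5$)
$X{\left(S \right)} = \frac{2 S}{S + \sqrt{2} \sqrt{S}}$ ($X{\left(S \right)} = \frac{S + S}{S + \sqrt{S + S}} = \frac{2 S}{S + \sqrt{2 S}} = \frac{2 S}{S + \sqrt{2} \sqrt{S}}$)
$\left(X{\left(-4 \right)} + 51\right)^{2} = \left(2 \left(-4\right) \frac{1}{-4 + \sqrt{2} \sqrt{-4}} + 51\right)^{2} = \left(2 \left(-4\right) \frac{1}{-4 + \sqrt{2} \cdot 2 i} + 51\right)^{2} = \left(2 \left(-4\right) \frac{1}{-4 + 2 i \sqrt{2}} + 51\right)^{2} = \left(- \frac{8}{-4 + 2 i \sqrt{2}} + 51\right)^{2} = \left(51 - \frac{8}{-4 + 2 i \sqrt{2}}\right)^{2}$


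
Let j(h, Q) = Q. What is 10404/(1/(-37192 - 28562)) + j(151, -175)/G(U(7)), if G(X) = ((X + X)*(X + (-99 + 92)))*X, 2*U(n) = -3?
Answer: -104668005548/153 ≈ -6.8410e+8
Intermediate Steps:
U(n) = -3/2 (U(n) = (½)*(-3) = -3/2)
G(X) = 2*X²*(-7 + X) (G(X) = ((2*X)*(X - 7))*X = ((2*X)*(-7 + X))*X = (2*X*(-7 + X))*X = 2*X²*(-7 + X))
10404/(1/(-37192 - 28562)) + j(151, -175)/G(U(7)) = 10404/(1/(-37192 - 28562)) - 175*2/(9*(-7 - 3/2)) = 10404/(1/(-65754)) - 175/(2*(9/4)*(-17/2)) = 10404/(-1/65754) - 175/(-153/4) = 10404*(-65754) - 175*(-4/153) = -684104616 + 700/153 = -104668005548/153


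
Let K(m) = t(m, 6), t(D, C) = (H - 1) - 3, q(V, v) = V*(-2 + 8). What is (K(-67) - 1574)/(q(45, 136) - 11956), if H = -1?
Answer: 1579/11686 ≈ 0.13512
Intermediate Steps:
q(V, v) = 6*V (q(V, v) = V*6 = 6*V)
t(D, C) = -5 (t(D, C) = (-1 - 1) - 3 = -2 - 3 = -5)
K(m) = -5
(K(-67) - 1574)/(q(45, 136) - 11956) = (-5 - 1574)/(6*45 - 11956) = -1579/(270 - 11956) = -1579/(-11686) = -1579*(-1/11686) = 1579/11686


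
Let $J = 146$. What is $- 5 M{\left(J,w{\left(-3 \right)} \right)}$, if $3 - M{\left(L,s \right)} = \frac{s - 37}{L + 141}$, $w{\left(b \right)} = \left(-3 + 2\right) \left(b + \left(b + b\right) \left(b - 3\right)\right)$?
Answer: $- \frac{665}{41} \approx -16.22$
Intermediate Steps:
$w{\left(b \right)} = - b - 2 b \left(-3 + b\right)$ ($w{\left(b \right)} = - (b + 2 b \left(-3 + b\right)) = - b - 2 b \left(-3 + b\right)$)
$M{\left(L,s \right)} = 3 - \frac{-37 + s}{141 + L}$ ($M{\left(L,s \right)} = 3 - \frac{s - 37}{L + 141} = 3 - \frac{-37 + s}{141 + L}$)
$- 5 M{\left(J,w{\left(-3 \right)} \right)} = - 5 \frac{460 - - 3 \left(5 - -6\right) + 3 \cdot 146}{141 + 146} = - 5 \frac{460 - - 3 \left(5 + 6\right) + 438}{287} = - 5 \frac{460 - \left(-3\right) 11 + 438}{287} = - 5 \frac{460 - -33 + 438}{287} = - 5 \frac{460 + 33 + 438}{287} = - 5 \cdot \frac{1}{287} \cdot 931 = \left(-5\right) \frac{133}{41} = - \frac{665}{41}$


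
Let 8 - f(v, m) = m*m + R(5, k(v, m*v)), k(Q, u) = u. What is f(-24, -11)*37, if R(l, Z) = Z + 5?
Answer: -14134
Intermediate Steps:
R(l, Z) = 5 + Z
f(v, m) = 3 - m**2 - m*v (f(v, m) = 8 - (m*m + (5 + m*v)) = 8 - (m**2 + (5 + m*v)) = 8 - (5 + m**2 + m*v) = 8 + (-5 - m**2 - m*v) = 3 - m**2 - m*v)
f(-24, -11)*37 = (3 - 1*(-11)**2 - 1*(-11)*(-24))*37 = (3 - 1*121 - 264)*37 = (3 - 121 - 264)*37 = -382*37 = -14134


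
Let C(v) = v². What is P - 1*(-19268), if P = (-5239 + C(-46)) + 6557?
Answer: 22702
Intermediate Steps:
P = 3434 (P = (-5239 + (-46)²) + 6557 = (-5239 + 2116) + 6557 = -3123 + 6557 = 3434)
P - 1*(-19268) = 3434 - 1*(-19268) = 3434 + 19268 = 22702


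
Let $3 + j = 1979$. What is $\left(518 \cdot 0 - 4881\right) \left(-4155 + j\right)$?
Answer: $10635699$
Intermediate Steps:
$j = 1976$ ($j = -3 + 1979 = 1976$)
$\left(518 \cdot 0 - 4881\right) \left(-4155 + j\right) = \left(518 \cdot 0 - 4881\right) \left(-4155 + 1976\right) = \left(0 - 4881\right) \left(-2179\right) = \left(-4881\right) \left(-2179\right) = 10635699$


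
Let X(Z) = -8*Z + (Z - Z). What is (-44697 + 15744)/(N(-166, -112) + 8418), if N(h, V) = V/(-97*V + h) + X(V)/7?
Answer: -154869597/45712498 ≈ -3.3879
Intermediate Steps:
X(Z) = -8*Z (X(Z) = -8*Z + 0 = -8*Z)
N(h, V) = -8*V/7 + V/(h - 97*V) (N(h, V) = V/(-97*V + h) - 8*V/7 = V/(h - 97*V) - 8*V*(1/7) = V/(h - 97*V) - 8*V/7 = -8*V/7 + V/(h - 97*V))
(-44697 + 15744)/(N(-166, -112) + 8418) = (-44697 + 15744)/((1/7)*(-112)*(-7 - 776*(-112) + 8*(-166))/(-1*(-166) + 97*(-112)) + 8418) = -28953/((1/7)*(-112)*(-7 + 86912 - 1328)/(166 - 10864) + 8418) = -28953/((1/7)*(-112)*85577/(-10698) + 8418) = -28953/((1/7)*(-112)*(-1/10698)*85577 + 8418) = -28953/(684616/5349 + 8418) = -28953/45712498/5349 = -28953*5349/45712498 = -154869597/45712498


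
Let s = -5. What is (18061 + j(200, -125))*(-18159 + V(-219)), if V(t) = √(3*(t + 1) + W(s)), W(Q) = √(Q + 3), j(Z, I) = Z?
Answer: -331601499 + 18261*√(-654 + I*√2) ≈ -3.316e+8 + 4.67e+5*I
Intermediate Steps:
W(Q) = √(3 + Q)
V(t) = √(3 + 3*t + I*√2) (V(t) = √(3*(t + 1) + √(3 - 5)) = √(3*(1 + t) + √(-2)) = √((3 + 3*t) + I*√2) = √(3 + 3*t + I*√2))
(18061 + j(200, -125))*(-18159 + V(-219)) = (18061 + 200)*(-18159 + √(3 + 3*(-219) + I*√2)) = 18261*(-18159 + √(3 - 657 + I*√2)) = 18261*(-18159 + √(-654 + I*√2)) = -331601499 + 18261*√(-654 + I*√2)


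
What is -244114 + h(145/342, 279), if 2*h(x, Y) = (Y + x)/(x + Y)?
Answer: -488227/2 ≈ -2.4411e+5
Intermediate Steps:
h(x, Y) = 1/2 (h(x, Y) = ((Y + x)/(x + Y))/2 = ((Y + x)/(Y + x))/2 = (1/2)*1 = 1/2)
-244114 + h(145/342, 279) = -244114 + 1/2 = -488227/2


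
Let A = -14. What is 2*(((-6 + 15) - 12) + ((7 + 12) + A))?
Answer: 4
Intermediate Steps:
2*(((-6 + 15) - 12) + ((7 + 12) + A)) = 2*(((-6 + 15) - 12) + ((7 + 12) - 14)) = 2*((9 - 12) + (19 - 14)) = 2*(-3 + 5) = 2*2 = 4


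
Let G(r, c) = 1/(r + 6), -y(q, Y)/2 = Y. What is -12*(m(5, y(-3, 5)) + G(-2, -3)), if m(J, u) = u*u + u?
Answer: -1083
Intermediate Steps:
y(q, Y) = -2*Y
m(J, u) = u + u² (m(J, u) = u² + u = u + u²)
G(r, c) = 1/(6 + r)
-12*(m(5, y(-3, 5)) + G(-2, -3)) = -12*((-2*5)*(1 - 2*5) + 1/(6 - 2)) = -12*(-10*(1 - 10) + 1/4) = -12*(-10*(-9) + ¼) = -12*(90 + ¼) = -12*361/4 = -1083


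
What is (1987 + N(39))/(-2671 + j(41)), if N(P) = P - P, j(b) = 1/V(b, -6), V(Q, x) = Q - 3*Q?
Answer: -162934/219023 ≈ -0.74391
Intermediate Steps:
V(Q, x) = -2*Q
j(b) = -1/(2*b) (j(b) = 1/(-2*b) = -1/(2*b))
N(P) = 0
(1987 + N(39))/(-2671 + j(41)) = (1987 + 0)/(-2671 - 1/2/41) = 1987/(-2671 - 1/2*1/41) = 1987/(-2671 - 1/82) = 1987/(-219023/82) = 1987*(-82/219023) = -162934/219023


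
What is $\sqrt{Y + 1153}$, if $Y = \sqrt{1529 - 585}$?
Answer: $\sqrt{1153 + 4 \sqrt{59}} \approx 34.405$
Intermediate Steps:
$Y = 4 \sqrt{59}$ ($Y = \sqrt{944} = 4 \sqrt{59} \approx 30.725$)
$\sqrt{Y + 1153} = \sqrt{4 \sqrt{59} + 1153} = \sqrt{1153 + 4 \sqrt{59}}$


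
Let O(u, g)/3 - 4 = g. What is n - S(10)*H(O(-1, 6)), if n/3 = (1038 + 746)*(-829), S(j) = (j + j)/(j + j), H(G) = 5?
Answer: -4436813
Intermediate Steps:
O(u, g) = 12 + 3*g
S(j) = 1 (S(j) = (2*j)/((2*j)) = (2*j)*(1/(2*j)) = 1)
n = -4436808 (n = 3*((1038 + 746)*(-829)) = 3*(1784*(-829)) = 3*(-1478936) = -4436808)
n - S(10)*H(O(-1, 6)) = -4436808 - 1*5 = -4436808 - 5 = -4436813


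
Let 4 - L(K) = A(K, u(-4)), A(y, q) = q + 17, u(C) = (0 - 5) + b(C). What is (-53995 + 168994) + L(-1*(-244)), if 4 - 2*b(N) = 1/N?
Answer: 919911/8 ≈ 1.1499e+5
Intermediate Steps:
b(N) = 2 - 1/(2*N)
u(C) = -3 - 1/(2*C) (u(C) = (0 - 5) + (2 - 1/(2*C)) = -5 + (2 - 1/(2*C)) = -3 - 1/(2*C))
A(y, q) = 17 + q
L(K) = -81/8 (L(K) = 4 - (17 + (-3 - ½/(-4))) = 4 - (17 + (-3 - ½*(-¼))) = 4 - (17 + (-3 + ⅛)) = 4 - (17 - 23/8) = 4 - 1*113/8 = 4 - 113/8 = -81/8)
(-53995 + 168994) + L(-1*(-244)) = (-53995 + 168994) - 81/8 = 114999 - 81/8 = 919911/8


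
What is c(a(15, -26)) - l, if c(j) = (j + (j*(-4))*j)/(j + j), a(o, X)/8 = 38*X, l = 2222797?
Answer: -4413977/2 ≈ -2.2070e+6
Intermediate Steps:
a(o, X) = 304*X (a(o, X) = 8*(38*X) = 304*X)
c(j) = (j - 4*j²)/(2*j) (c(j) = (j + (-4*j)*j)/((2*j)) = (j - 4*j²)*(1/(2*j)) = (j - 4*j²)/(2*j))
c(a(15, -26)) - l = (½ - 608*(-26)) - 1*2222797 = (½ - 2*(-7904)) - 2222797 = (½ + 15808) - 2222797 = 31617/2 - 2222797 = -4413977/2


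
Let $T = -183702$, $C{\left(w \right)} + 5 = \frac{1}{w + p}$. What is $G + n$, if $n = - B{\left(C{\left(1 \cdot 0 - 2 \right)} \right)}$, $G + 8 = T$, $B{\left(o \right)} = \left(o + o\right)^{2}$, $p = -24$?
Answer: $- \frac{31064151}{169} \approx -1.8381 \cdot 10^{5}$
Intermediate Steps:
$C{\left(w \right)} = -5 + \frac{1}{-24 + w}$ ($C{\left(w \right)} = -5 + \frac{1}{w - 24} = -5 + \frac{1}{-24 + w}$)
$B{\left(o \right)} = 4 o^{2}$ ($B{\left(o \right)} = \left(2 o\right)^{2} = 4 o^{2}$)
$G = -183710$ ($G = -8 - 183702 = -183710$)
$n = - \frac{17161}{169}$ ($n = - 4 \left(\frac{121 - 5 \left(1 \cdot 0 - 2\right)}{-24 + \left(1 \cdot 0 - 2\right)}\right)^{2} = - 4 \left(\frac{121 - 5 \left(0 - 2\right)}{-24 + \left(0 - 2\right)}\right)^{2} = - 4 \left(\frac{121 - -10}{-24 - 2}\right)^{2} = - 4 \left(\frac{121 + 10}{-26}\right)^{2} = - 4 \left(\left(- \frac{1}{26}\right) 131\right)^{2} = - 4 \left(- \frac{131}{26}\right)^{2} = - \frac{4 \cdot 17161}{676} = \left(-1\right) \frac{17161}{169} = - \frac{17161}{169} \approx -101.54$)
$G + n = -183710 - \frac{17161}{169} = - \frac{31064151}{169}$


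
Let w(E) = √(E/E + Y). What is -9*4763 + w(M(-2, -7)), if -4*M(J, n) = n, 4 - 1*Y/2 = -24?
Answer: -42867 + √57 ≈ -42859.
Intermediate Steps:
Y = 56 (Y = 8 - 2*(-24) = 8 + 48 = 56)
M(J, n) = -n/4
w(E) = √57 (w(E) = √(E/E + 56) = √(1 + 56) = √57)
-9*4763 + w(M(-2, -7)) = -9*4763 + √57 = -42867 + √57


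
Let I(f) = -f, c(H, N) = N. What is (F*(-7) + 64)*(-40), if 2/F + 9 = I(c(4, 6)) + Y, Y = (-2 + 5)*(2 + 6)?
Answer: -22480/9 ≈ -2497.8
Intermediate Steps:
Y = 24 (Y = 3*8 = 24)
F = 2/9 (F = 2/(-9 + (-1*6 + 24)) = 2/(-9 + (-6 + 24)) = 2/(-9 + 18) = 2/9 ≈ 0.22222)
(F*(-7) + 64)*(-40) = ((2/9)*(-7) + 64)*(-40) = (-14/9 + 64)*(-40) = (562/9)*(-40) = -22480/9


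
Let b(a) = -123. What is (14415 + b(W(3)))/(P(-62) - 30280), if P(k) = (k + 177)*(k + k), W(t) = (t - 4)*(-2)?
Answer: -3573/11135 ≈ -0.32088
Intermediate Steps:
W(t) = 8 - 2*t (W(t) = (-4 + t)*(-2) = 8 - 2*t)
P(k) = 2*k*(177 + k) (P(k) = (177 + k)*(2*k) = 2*k*(177 + k))
(14415 + b(W(3)))/(P(-62) - 30280) = (14415 - 123)/(2*(-62)*(177 - 62) - 30280) = 14292/(2*(-62)*115 - 30280) = 14292/(-14260 - 30280) = 14292/(-44540) = 14292*(-1/44540) = -3573/11135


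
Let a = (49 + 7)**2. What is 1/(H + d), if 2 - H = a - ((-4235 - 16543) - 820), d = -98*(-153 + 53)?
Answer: -1/14932 ≈ -6.6970e-5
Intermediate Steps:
a = 3136 (a = 56**2 = 3136)
d = 9800 (d = -98*(-100) = 9800)
H = -24732 (H = 2 - (3136 - ((-4235 - 16543) - 820)) = 2 - (3136 - (-20778 - 820)) = 2 - (3136 - 1*(-21598)) = 2 - (3136 + 21598) = 2 - 1*24734 = 2 - 24734 = -24732)
1/(H + d) = 1/(-24732 + 9800) = 1/(-14932) = -1/14932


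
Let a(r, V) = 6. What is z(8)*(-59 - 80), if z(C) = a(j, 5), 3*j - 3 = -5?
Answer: -834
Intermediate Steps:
j = -⅔ (j = 1 + (⅓)*(-5) = 1 - 5/3 = -⅔ ≈ -0.66667)
z(C) = 6
z(8)*(-59 - 80) = 6*(-59 - 80) = 6*(-139) = -834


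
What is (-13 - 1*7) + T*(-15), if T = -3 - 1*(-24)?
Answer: -335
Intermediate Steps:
T = 21 (T = -3 + 24 = 21)
(-13 - 1*7) + T*(-15) = (-13 - 1*7) + 21*(-15) = (-13 - 7) - 315 = -20 - 315 = -335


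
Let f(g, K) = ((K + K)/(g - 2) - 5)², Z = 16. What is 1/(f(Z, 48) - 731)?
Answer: -49/35650 ≈ -0.0013745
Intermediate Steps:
f(g, K) = (-5 + 2*K/(-2 + g))² (f(g, K) = ((2*K)/(-2 + g) - 5)² = (2*K/(-2 + g) - 5)² = (-5 + 2*K/(-2 + g))²)
1/(f(Z, 48) - 731) = 1/((10 - 5*16 + 2*48)²/(-2 + 16)² - 731) = 1/((10 - 80 + 96)²/14² - 731) = 1/((1/196)*26² - 731) = 1/((1/196)*676 - 731) = 1/(169/49 - 731) = 1/(-35650/49) = -49/35650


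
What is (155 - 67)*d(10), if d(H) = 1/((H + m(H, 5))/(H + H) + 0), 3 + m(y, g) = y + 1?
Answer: 880/9 ≈ 97.778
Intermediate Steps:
m(y, g) = -2 + y (m(y, g) = -3 + (y + 1) = -3 + (1 + y) = -2 + y)
d(H) = 2*H/(-2 + 2*H) (d(H) = 1/((H + (-2 + H))/(H + H) + 0) = 1/((-2 + 2*H)/((2*H)) + 0) = 1/((-2 + 2*H)*(1/(2*H)) + 0) = 1/((-2 + 2*H)/(2*H) + 0) = 1/((-2 + 2*H)/(2*H)) = 2*H/(-2 + 2*H))
(155 - 67)*d(10) = (155 - 67)*(10/(-1 + 10)) = 88*(10/9) = 880/9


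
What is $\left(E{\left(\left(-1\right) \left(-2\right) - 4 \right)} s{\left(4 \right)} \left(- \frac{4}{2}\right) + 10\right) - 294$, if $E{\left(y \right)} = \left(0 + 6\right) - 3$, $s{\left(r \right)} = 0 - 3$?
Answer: $-266$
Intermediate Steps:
$s{\left(r \right)} = -3$
$E{\left(y \right)} = 3$ ($E{\left(y \right)} = 6 - 3 = 3$)
$\left(E{\left(\left(-1\right) \left(-2\right) - 4 \right)} s{\left(4 \right)} \left(- \frac{4}{2}\right) + 10\right) - 294 = \left(3 \left(- 3 \left(- \frac{4}{2}\right)\right) + 10\right) - 294 = \left(3 \left(- 3 \left(\left(-4\right) \frac{1}{2}\right)\right) + 10\right) - 294 = \left(3 \left(\left(-3\right) \left(-2\right)\right) + 10\right) - 294 = \left(3 \cdot 6 + 10\right) - 294 = \left(18 + 10\right) - 294 = 28 - 294 = -266$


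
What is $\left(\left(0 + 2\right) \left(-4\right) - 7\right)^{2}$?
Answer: $225$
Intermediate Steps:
$\left(\left(0 + 2\right) \left(-4\right) - 7\right)^{2} = \left(2 \left(-4\right) - 7\right)^{2} = \left(-8 - 7\right)^{2} = \left(-15\right)^{2} = 225$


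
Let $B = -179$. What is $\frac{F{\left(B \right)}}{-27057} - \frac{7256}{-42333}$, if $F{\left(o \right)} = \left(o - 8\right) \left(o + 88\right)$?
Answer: $- \frac{58228341}{127267109} \approx -0.45753$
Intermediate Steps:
$F{\left(o \right)} = \left(-8 + o\right) \left(88 + o\right)$ ($F{\left(o \right)} = \left(o - 8\right) \left(88 + o\right) = \left(-8 + o\right) \left(88 + o\right)$)
$\frac{F{\left(B \right)}}{-27057} - \frac{7256}{-42333} = \frac{-704 + \left(-179\right)^{2} + 80 \left(-179\right)}{-27057} - \frac{7256}{-42333} = \left(-704 + 32041 - 14320\right) \left(- \frac{1}{27057}\right) - - \frac{7256}{42333} = 17017 \left(- \frac{1}{27057}\right) + \frac{7256}{42333} = - \frac{17017}{27057} + \frac{7256}{42333} = - \frac{58228341}{127267109}$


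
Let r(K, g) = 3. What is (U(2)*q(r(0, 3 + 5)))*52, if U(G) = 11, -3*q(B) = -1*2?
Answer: 1144/3 ≈ 381.33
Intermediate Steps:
q(B) = ⅔ (q(B) = -(-1)*2/3 = -⅓*(-2) = ⅔)
(U(2)*q(r(0, 3 + 5)))*52 = (11*(⅔))*52 = (22/3)*52 = 1144/3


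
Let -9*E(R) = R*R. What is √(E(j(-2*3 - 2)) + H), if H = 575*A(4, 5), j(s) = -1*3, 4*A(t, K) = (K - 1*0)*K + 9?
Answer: √19546/2 ≈ 69.904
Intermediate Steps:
A(t, K) = 9/4 + K²/4 (A(t, K) = ((K - 1*0)*K + 9)/4 = ((K + 0)*K + 9)/4 = (K*K + 9)/4 = (K² + 9)/4 = (9 + K²)/4 = 9/4 + K²/4)
j(s) = -3
E(R) = -R²/9 (E(R) = -R*R/9 = -R²/9)
H = 9775/2 (H = 575*(9/4 + (¼)*5²) = 575*(9/4 + (¼)*25) = 575*(9/4 + 25/4) = 575*(17/2) = 9775/2 ≈ 4887.5)
√(E(j(-2*3 - 2)) + H) = √(-⅑*(-3)² + 9775/2) = √(-⅑*9 + 9775/2) = √(-1 + 9775/2) = √(9773/2) = √19546/2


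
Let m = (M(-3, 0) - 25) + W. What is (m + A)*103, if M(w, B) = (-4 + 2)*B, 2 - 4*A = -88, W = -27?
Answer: -6077/2 ≈ -3038.5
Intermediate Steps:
A = 45/2 (A = ½ - ¼*(-88) = ½ + 22 = 45/2 ≈ 22.500)
M(w, B) = -2*B
m = -52 (m = (-2*0 - 25) - 27 = (0 - 25) - 27 = -25 - 27 = -52)
(m + A)*103 = (-52 + 45/2)*103 = -59/2*103 = -6077/2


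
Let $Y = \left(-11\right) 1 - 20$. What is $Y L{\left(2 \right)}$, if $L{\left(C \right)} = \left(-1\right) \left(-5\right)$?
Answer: $-155$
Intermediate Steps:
$L{\left(C \right)} = 5$
$Y = -31$ ($Y = -11 - 20 = -31$)
$Y L{\left(2 \right)} = \left(-31\right) 5 = -155$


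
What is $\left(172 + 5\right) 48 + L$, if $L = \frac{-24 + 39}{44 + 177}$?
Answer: $\frac{1877631}{221} \approx 8496.1$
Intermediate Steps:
$L = \frac{15}{221} \approx 0.067873$
$\left(172 + 5\right) 48 + L = \left(172 + 5\right) 48 + \frac{15}{221} = 177 \cdot 48 + \frac{15}{221} = 8496 + \frac{15}{221} = \frac{1877631}{221}$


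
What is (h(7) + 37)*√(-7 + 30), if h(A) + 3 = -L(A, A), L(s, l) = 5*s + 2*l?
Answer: -15*√23 ≈ -71.938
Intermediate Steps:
L(s, l) = 2*l + 5*s
h(A) = -3 - 7*A (h(A) = -3 - (2*A + 5*A) = -3 - 7*A)
(h(7) + 37)*√(-7 + 30) = ((-3 - 7*7) + 37)*√(-7 + 30) = ((-3 - 49) + 37)*√23 = (-52 + 37)*√23 = -15*√23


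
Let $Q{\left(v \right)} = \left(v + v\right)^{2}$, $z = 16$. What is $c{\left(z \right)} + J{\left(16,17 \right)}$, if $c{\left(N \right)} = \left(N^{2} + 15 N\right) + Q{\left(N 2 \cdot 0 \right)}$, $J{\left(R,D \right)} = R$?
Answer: $512$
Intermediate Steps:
$Q{\left(v \right)} = 4 v^{2}$ ($Q{\left(v \right)} = \left(2 v\right)^{2} = 4 v^{2}$)
$c{\left(N \right)} = N^{2} + 15 N$ ($c{\left(N \right)} = \left(N^{2} + 15 N\right) + 4 \left(N 2 \cdot 0\right)^{2} = \left(N^{2} + 15 N\right) + 4 \left(2 N 0\right)^{2} = \left(N^{2} + 15 N\right) + 4 \cdot 0^{2} = \left(N^{2} + 15 N\right) + 4 \cdot 0 = \left(N^{2} + 15 N\right) + 0 = N^{2} + 15 N$)
$c{\left(z \right)} + J{\left(16,17 \right)} = 16 \left(15 + 16\right) + 16 = 16 \cdot 31 + 16 = 496 + 16 = 512$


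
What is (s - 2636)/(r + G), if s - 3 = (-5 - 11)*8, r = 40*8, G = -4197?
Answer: 2761/3877 ≈ 0.71215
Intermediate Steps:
r = 320
s = -125 (s = 3 + (-5 - 11)*8 = 3 - 16*8 = 3 - 128 = -125)
(s - 2636)/(r + G) = (-125 - 2636)/(320 - 4197) = -2761/(-3877) = -2761*(-1/3877) = 2761/3877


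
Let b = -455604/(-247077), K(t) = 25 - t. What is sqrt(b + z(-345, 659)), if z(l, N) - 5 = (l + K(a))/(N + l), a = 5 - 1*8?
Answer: sqrt(433547540171906)/8620242 ≈ 2.4155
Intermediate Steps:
a = -3 (a = 5 - 8 = -3)
z(l, N) = 5 + (28 + l)/(N + l) (z(l, N) = 5 + (l + (25 - 1*(-3)))/(N + l) = 5 + (l + (25 + 3))/(N + l) = 5 + (l + 28)/(N + l) = 5 + (28 + l)/(N + l))
b = 151868/82359 (b = -455604*(-1/247077) = 151868/82359 ≈ 1.8440)
sqrt(b + z(-345, 659)) = sqrt(151868/82359 + (28 + 5*659 + 6*(-345))/(659 - 345)) = sqrt(151868/82359 + (28 + 3295 - 2070)/314) = sqrt(151868/82359 + (1/314)*1253) = sqrt(151868/82359 + 1253/314) = sqrt(150882379/25860726) = sqrt(433547540171906)/8620242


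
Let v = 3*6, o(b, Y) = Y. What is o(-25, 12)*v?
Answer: 216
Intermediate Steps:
v = 18
o(-25, 12)*v = 12*18 = 216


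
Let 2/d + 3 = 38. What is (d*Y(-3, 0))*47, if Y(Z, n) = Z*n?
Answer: 0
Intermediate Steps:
d = 2/35 (d = 2/(-3 + 38) = 2/35 ≈ 0.057143)
(d*Y(-3, 0))*47 = (2*(-3*0)/35)*47 = ((2/35)*0)*47 = 0*47 = 0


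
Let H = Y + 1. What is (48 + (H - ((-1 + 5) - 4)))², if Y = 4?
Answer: 2809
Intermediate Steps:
H = 5 (H = 4 + 1 = 5)
(48 + (H - ((-1 + 5) - 4)))² = (48 + (5 - ((-1 + 5) - 4)))² = (48 + (5 - (4 - 4)))² = (48 + (5 - 1*0))² = (48 + (5 + 0))² = (48 + 5)² = 53² = 2809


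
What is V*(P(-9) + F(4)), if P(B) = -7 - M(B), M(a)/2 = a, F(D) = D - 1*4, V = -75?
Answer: -825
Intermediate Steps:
F(D) = -4 + D (F(D) = D - 4 = -4 + D)
M(a) = 2*a
P(B) = -7 - 2*B
V*(P(-9) + F(4)) = -75*((-7 - 2*(-9)) + (-4 + 4)) = -75*((-7 + 18) + 0) = -75*(11 + 0) = -75*11 = -825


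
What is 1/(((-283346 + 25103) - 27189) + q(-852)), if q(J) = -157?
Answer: -1/285589 ≈ -3.5015e-6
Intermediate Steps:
1/(((-283346 + 25103) - 27189) + q(-852)) = 1/(((-283346 + 25103) - 27189) - 157) = 1/((-258243 - 27189) - 157) = 1/(-285432 - 157) = 1/(-285589) = -1/285589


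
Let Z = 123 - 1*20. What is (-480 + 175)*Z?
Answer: -31415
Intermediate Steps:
Z = 103 (Z = 123 - 20 = 103)
(-480 + 175)*Z = (-480 + 175)*103 = -305*103 = -31415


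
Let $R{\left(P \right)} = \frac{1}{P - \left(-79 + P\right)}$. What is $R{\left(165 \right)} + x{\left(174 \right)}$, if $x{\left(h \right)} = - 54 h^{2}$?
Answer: $- \frac{129157415}{79} \approx -1.6349 \cdot 10^{6}$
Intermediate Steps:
$R{\left(P \right)} = \frac{1}{79}$
$R{\left(165 \right)} + x{\left(174 \right)} = \frac{1}{79} - 54 \cdot 174^{2} = \frac{1}{79} - 1634904 = - \frac{129157415}{79}$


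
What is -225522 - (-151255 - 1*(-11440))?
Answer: -85707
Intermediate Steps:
-225522 - (-151255 - 1*(-11440)) = -225522 - (-151255 + 11440) = -225522 - 1*(-139815) = -225522 + 139815 = -85707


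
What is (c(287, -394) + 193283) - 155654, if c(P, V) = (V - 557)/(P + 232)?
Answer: 6509500/173 ≈ 37627.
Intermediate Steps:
c(P, V) = (-557 + V)/(232 + P)
(c(287, -394) + 193283) - 155654 = ((-557 - 394)/(232 + 287) + 193283) - 155654 = (-951/519 + 193283) - 155654 = ((1/519)*(-951) + 193283) - 155654 = (-317/173 + 193283) - 155654 = 33437642/173 - 155654 = 6509500/173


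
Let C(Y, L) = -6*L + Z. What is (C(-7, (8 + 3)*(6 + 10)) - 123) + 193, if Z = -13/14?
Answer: -13817/14 ≈ -986.93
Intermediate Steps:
Z = -13/14 (Z = -13*1/14 = -13/14 ≈ -0.92857)
C(Y, L) = -13/14 - 6*L (C(Y, L) = -6*L - 13/14 = -13/14 - 6*L)
(C(-7, (8 + 3)*(6 + 10)) - 123) + 193 = ((-13/14 - 6*(8 + 3)*(6 + 10)) - 123) + 193 = ((-13/14 - 66*16) - 123) + 193 = ((-13/14 - 6*176) - 123) + 193 = ((-13/14 - 1056) - 123) + 193 = (-14797/14 - 123) + 193 = -16519/14 + 193 = -13817/14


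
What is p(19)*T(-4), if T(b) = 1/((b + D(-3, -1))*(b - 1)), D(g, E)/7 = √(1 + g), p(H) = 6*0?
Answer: 0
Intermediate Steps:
p(H) = 0
D(g, E) = 7*√(1 + g)
T(b) = 1/((-1 + b)*(b + 7*I*√2)) (T(b) = 1/((b + 7*√(1 - 3))*(b - 1)) = 1/((b + 7*√(-2))*(-1 + b)) = 1/((b + 7*(I*√2))*(-1 + b)) = 1/((b + 7*I*√2)*(-1 + b)) = 1/((-1 + b)*(b + 7*I*√2)))
p(19)*T(-4) = 0/((-4)² - 1*(-4) - 7*I*√2 + 7*I*(-4)*√2) = 0/(16 + 4 - 7*I*√2 - 28*I*√2) = 0/(20 - 35*I*√2) = 0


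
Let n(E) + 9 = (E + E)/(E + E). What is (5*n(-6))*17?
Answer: -680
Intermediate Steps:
n(E) = -8 (n(E) = -9 + (E + E)/(E + E) = -9 + (2*E)/((2*E)) = -9 + (2*E)*(1/(2*E)) = -9 + 1 = -8)
(5*n(-6))*17 = (5*(-8))*17 = -40*17 = -680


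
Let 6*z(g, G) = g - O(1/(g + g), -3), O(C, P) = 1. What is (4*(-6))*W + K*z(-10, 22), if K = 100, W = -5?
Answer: -190/3 ≈ -63.333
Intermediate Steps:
z(g, G) = -⅙ + g/6 (z(g, G) = (g - 1*1)/6 = (g - 1)/6 = (-1 + g)/6 = -⅙ + g/6)
(4*(-6))*W + K*z(-10, 22) = (4*(-6))*(-5) + 100*(-⅙ + (⅙)*(-10)) = -24*(-5) + 100*(-⅙ - 5/3) = 120 + 100*(-11/6) = 120 - 550/3 = -190/3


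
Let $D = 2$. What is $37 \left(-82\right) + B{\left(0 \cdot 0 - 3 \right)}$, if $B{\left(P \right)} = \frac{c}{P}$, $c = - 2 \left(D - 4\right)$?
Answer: $- \frac{9106}{3} \approx -3035.3$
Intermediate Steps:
$c = 4$ ($c = - 2 \left(2 - 4\right) = \left(-2\right) \left(-2\right) = 4$)
$B{\left(P \right)} = \frac{4}{P}$
$37 \left(-82\right) + B{\left(0 \cdot 0 - 3 \right)} = 37 \left(-82\right) + \frac{4}{0 \cdot 0 - 3} = -3034 + \frac{4}{0 - 3} = -3034 + \frac{4}{-3} = -3034 + 4 \left(- \frac{1}{3}\right) = -3034 - \frac{4}{3} = - \frac{9106}{3}$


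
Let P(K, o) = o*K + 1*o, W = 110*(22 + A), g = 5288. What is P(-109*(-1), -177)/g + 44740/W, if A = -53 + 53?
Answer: 4736693/319924 ≈ 14.806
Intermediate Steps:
A = 0
W = 2420 (W = 110*(22 + 0) = 110*22 = 2420)
P(K, o) = o + K*o (P(K, o) = K*o + o = o + K*o)
P(-109*(-1), -177)/g + 44740/W = -177*(1 - 109*(-1))/5288 + 44740/2420 = -177*(1 + 109)*(1/5288) + 44740*(1/2420) = -177*110*(1/5288) + 2237/121 = -19470*1/5288 + 2237/121 = -9735/2644 + 2237/121 = 4736693/319924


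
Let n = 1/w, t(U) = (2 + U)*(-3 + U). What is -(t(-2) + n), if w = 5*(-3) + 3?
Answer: 1/12 ≈ 0.083333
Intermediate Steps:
w = -12 (w = -15 + 3 = -12)
t(U) = (-3 + U)*(2 + U)
n = -1/12 (n = 1/(-12) = -1/12 ≈ -0.083333)
-(t(-2) + n) = -((-6 + (-2)² - 1*(-2)) - 1/12) = -((-6 + 4 + 2) - 1/12) = -(0 - 1/12) = -1*(-1/12) = 1/12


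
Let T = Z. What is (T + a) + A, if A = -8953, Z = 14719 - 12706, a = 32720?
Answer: 25780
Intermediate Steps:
Z = 2013
T = 2013
(T + a) + A = (2013 + 32720) - 8953 = 34733 - 8953 = 25780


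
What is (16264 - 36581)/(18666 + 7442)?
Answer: -20317/26108 ≈ -0.77819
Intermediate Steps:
(16264 - 36581)/(18666 + 7442) = -20317/26108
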